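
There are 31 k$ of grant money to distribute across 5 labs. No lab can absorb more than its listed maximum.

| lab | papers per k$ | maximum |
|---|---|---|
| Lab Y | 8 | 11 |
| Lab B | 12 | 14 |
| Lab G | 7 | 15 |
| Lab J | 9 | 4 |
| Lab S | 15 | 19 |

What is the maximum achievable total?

Order the labs by papers per k$: Lab S 15 > Lab B 12 > Lab J 9 > Lab Y 8 > Lab G 7.
Lab S takes 19 to reach its cap of 19 → 12 left.
Lab B has room for 14 but only 12 remain, so it gets 12.
Total = 12×12 + 15×19 = 429.

429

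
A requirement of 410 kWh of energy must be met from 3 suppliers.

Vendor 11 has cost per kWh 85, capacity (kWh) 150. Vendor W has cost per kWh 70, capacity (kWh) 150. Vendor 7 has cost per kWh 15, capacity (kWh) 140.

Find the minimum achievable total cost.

22800

Fill from the cheapest supplier first.
Take 140 from Vendor 7 at 15 → need 270 more.
Take 150 from Vendor W at 70 → need 120 more.
Vendor 11 at 85: take 120 of its 150 → requirement met.
Cost = 140×15 + 150×70 + 120×85 = 22800.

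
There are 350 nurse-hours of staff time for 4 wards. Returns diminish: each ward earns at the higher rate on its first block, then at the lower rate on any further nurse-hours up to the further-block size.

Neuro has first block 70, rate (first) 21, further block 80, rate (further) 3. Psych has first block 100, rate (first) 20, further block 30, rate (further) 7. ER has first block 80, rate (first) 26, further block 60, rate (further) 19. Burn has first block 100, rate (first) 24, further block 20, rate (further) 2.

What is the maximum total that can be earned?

Rank every tier by rate: ER/tier1 26 > Burn/tier1 24 > Neuro/tier1 21 > Psych/tier1 20 > ER/tier2 19 > Psych/tier2 7 > Neuro/tier2 3 > Burn/tier2 2.
ER/tier1 (26): +80 → 270 left.
Burn/tier1 (24): +100 → 170 left.
Neuro tier1 at 21: fill all 70 → 100 left.
Psych/tier1 (20): +100 → 0 left.
Total = 26×80 + 24×100 + 21×70 + 20×100 = 7950.

7950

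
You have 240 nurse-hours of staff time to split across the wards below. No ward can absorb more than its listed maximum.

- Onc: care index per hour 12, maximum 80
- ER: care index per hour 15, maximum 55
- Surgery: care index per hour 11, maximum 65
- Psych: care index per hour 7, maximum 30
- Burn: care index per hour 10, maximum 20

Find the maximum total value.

2840

Highest care index per hour first: ER 15 > Onc 12 > Surgery 11 > Burn 10 > Psych 7.
ER takes 55 to reach its cap of 55 ; 185 left.
Onc: +80 to 80 (cap) ; 105 left.
Surgery takes 65 to reach its cap of 65 ; 40 left.
Burn: +20 to 20 (cap) ; 20 left.
Only 20 left; Psych takes them to reach 20.
Total = 12×80 + 15×55 + 11×65 + 7×20 + 10×20 = 2840.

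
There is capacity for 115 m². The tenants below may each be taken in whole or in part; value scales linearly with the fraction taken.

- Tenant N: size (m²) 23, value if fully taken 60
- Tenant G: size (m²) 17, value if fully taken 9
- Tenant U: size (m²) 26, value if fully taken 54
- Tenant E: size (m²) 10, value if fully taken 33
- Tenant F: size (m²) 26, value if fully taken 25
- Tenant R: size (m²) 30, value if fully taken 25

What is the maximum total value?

197

Sort by value density: Tenant E 33/10≈3.3, Tenant N 60/23≈2.61, Tenant U 54/26≈2.08, Tenant F 25/26≈0.962, Tenant R 25/30≈0.833, Tenant G 9/17≈0.529.
All 10 m² of Tenant E fit (value 33) → 105 remain.
Take all of Tenant N (23 m², value 60) → 82 m² left.
Tenant U: take in full, 26 m² for value 54 → 56 left.
All 26 m² of Tenant F fit (value 25) → 30 remain.
All 30 m² of Tenant R fit (value 25) → 0 remain.
Total value = 197.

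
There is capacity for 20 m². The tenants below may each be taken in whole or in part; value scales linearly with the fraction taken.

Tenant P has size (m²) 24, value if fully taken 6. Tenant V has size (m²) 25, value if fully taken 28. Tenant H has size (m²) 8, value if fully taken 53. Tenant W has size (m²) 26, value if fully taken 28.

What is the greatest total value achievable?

66.44

Sort by value density: Tenant H 53/8≈6.62, Tenant V 28/25≈1.12, Tenant W 28/26≈1.08, Tenant P 6/24≈0.25.
All 8 m² of Tenant H fit (value 53) → 12 remain.
Only 12 m² remain; take 12/25 of Tenant V for value 28×12/25 = 13.44.
Total value = 66.44.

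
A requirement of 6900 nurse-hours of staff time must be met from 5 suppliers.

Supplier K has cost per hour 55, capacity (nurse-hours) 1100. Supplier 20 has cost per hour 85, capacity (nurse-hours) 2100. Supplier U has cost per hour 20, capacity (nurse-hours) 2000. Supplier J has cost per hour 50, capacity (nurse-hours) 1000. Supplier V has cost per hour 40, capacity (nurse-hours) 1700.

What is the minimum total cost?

312000

Use suppliers in increasing cost order.
Take 2000 from Supplier U at 20 → need 4900 more.
Supplier V at 40: take all 1700 nurse-hours → 3200 still needed.
Supplier J at 50: take all 1000 nurse-hours → 2200 still needed.
Supplier K at 55: take all 1100 nurse-hours → 1100 still needed.
Supplier 20 (85): take the remaining 1100 → done.
Cost = 2000×20 + 1700×40 + 1000×50 + 1100×55 + 1100×85 = 312000.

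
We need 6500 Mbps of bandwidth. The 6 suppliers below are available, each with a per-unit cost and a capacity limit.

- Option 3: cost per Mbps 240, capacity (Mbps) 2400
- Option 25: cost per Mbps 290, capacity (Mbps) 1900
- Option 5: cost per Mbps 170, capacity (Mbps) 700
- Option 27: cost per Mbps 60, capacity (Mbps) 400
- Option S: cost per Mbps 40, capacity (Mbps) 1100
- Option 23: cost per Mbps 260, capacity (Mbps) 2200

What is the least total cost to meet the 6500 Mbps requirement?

1257000

Use suppliers in increasing cost order.
Take 1100 from Option S at 40 — need 5400 more.
Take 400 from Option 27 at 60 — need 5000 more.
Option 5 at 170: take all 700 Mbps — 4300 still needed.
Option 3 (240): use full 2400 — 1900 Mbps to go.
Option 23 at 260: take 1900 of its 2200 — requirement met.
Option 25: unused.
Cost = 1100×40 + 400×60 + 700×170 + 2400×240 + 1900×260 = 1257000.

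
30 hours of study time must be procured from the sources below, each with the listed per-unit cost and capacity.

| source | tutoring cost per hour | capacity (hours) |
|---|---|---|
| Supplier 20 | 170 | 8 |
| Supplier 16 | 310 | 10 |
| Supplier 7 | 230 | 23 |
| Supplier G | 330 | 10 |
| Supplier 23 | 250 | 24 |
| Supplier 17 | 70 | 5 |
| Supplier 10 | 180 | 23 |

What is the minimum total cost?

4770

Cheapest first:
Take 5 from Supplier 17 at 70 → need 25 more.
Supplier 20 (170): use full 8 → 17 hours to go.
Supplier 10 (180): take the remaining 17 → done.
Supplier 7, Supplier 23, Supplier 16, Supplier G: unused.
Cost = 5×70 + 8×170 + 17×180 = 4770.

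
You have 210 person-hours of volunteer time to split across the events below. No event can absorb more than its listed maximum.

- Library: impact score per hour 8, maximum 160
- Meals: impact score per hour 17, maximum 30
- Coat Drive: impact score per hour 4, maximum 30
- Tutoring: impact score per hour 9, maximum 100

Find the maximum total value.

Order the events by impact score per hour: Meals 17 > Tutoring 9 > Library 8 > Coat Drive 4.
Meals takes 30 to reach its cap of 30 ; 180 left.
Tutoring takes 100 to reach its cap of 100 ; 80 left.
Only 80 left; Library takes them to reach 80.
Total = 8×80 + 17×30 + 9×100 = 2050.

2050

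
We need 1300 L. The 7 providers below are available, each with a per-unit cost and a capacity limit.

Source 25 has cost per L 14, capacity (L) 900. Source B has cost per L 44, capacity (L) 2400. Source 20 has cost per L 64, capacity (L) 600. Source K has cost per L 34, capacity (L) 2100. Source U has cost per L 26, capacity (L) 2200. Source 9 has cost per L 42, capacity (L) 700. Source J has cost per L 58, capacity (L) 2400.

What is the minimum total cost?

23000

Fill from the cheapest provider first.
Source 25 at 14: take all 900 L → 400 still needed.
Take 400 from Source U at 26 to finish.
Source K, Source 9, Source B, Source J, Source 20: unused.
Cost = 900×14 + 400×26 = 23000.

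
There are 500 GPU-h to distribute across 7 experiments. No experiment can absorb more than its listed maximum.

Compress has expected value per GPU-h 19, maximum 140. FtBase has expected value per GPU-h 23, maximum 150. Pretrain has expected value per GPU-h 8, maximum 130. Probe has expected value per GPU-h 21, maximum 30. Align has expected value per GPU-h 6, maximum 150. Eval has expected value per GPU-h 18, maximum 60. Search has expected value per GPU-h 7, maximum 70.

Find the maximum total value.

Order the experiments by expected value per GPU-h: FtBase 23 > Probe 21 > Compress 19 > Eval 18 > Pretrain 8 > Search 7 > Align 6.
FtBase takes 150 to reach its cap of 150 → 350 left.
Probe takes 30 to reach its cap of 30 → 320 left.
Compress: +140 to 140 (cap) → 180 left.
Give Eval 60 to hit its cap of 60 → 120 left.
Pretrain has room for 130 but only 120 remain, so it gets 120.
Total = 19×140 + 23×150 + 8×120 + 21×30 + 18×60 = 8780.

8780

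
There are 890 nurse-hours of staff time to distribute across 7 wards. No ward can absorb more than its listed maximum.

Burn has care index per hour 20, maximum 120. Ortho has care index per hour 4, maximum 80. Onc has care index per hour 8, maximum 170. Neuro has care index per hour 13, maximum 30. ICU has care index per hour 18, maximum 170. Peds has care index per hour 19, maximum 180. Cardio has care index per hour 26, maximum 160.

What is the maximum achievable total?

15030

Highest care index per hour first: Cardio 26 > Burn 20 > Peds 19 > ICU 18 > Neuro 13 > Onc 8 > Ortho 4.
Cardio takes 160 to reach its cap of 160 ; 730 left.
Give Burn 120 to hit its cap of 120 ; 610 left.
Give Peds 180 to hit its cap of 180 ; 430 left.
Give ICU 170 to hit its cap of 170 ; 260 left.
Neuro: +30 to 30 (cap) ; 230 left.
Onc takes 170 to reach its cap of 170 ; 60 left.
Only 60 left; Ortho takes them to reach 60.
Total = 20×120 + 4×60 + 8×170 + 13×30 + 18×170 + 19×180 + 26×160 = 15030.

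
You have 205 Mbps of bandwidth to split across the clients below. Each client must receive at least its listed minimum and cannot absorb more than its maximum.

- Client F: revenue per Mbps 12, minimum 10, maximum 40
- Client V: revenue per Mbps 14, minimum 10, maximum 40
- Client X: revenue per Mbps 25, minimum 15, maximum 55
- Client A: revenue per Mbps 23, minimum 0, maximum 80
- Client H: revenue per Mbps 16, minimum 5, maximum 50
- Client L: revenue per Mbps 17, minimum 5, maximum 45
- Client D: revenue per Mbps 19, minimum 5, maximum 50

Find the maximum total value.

4400

Meeting every minimum uses 10+10+15+0+5+5+5 = 50 Mbps, leaving 155.
Order the clients by revenue per Mbps: Client X 25 > Client A 23 > Client D 19 > Client L 17 > Client H 16 > Client V 14 > Client F 12.
Give Client X 40 more to hit its cap of 55 ; 115 left.
Client A takes 80 more to reach its cap of 80 ; 35 left.
Client D: +35 (room for 45) → 40. Pool exhausted.
Total = 12×10 + 14×10 + 25×55 + 23×80 + 16×5 + 17×5 + 19×40 = 4400.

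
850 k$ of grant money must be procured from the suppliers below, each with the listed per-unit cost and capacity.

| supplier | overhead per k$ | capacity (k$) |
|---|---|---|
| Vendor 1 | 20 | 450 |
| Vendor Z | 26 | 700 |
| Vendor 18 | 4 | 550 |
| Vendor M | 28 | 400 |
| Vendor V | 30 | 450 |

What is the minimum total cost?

8200

Fill from the cheapest supplier first.
Take 550 from Vendor 18 at 4 → need 300 more.
Vendor 1 (20): take the remaining 300 → done.
Vendor Z, Vendor M, Vendor V: unused.
Cost = 550×4 + 300×20 = 8200.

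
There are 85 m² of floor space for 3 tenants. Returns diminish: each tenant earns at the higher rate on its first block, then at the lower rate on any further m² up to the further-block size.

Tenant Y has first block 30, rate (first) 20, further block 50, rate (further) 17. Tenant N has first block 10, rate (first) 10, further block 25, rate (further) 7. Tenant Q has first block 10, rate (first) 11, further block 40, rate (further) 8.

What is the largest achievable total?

1505

Rank every tier by rate: Tenant Y/tier1 20 > Tenant Y/tier2 17 > Tenant Q/tier1 11 > Tenant N/tier1 10 > Tenant Q/tier2 8 > Tenant N/tier2 7.
Tenant Y/tier1 (20): +30 → 55 left.
Tenant Y tier2 at 17: fill all 50 → 5 left.
Tenant Q/tier1: +5 of 10 at 11; pool empty.
Total = 20×30 + 17×50 + 11×5 = 1505.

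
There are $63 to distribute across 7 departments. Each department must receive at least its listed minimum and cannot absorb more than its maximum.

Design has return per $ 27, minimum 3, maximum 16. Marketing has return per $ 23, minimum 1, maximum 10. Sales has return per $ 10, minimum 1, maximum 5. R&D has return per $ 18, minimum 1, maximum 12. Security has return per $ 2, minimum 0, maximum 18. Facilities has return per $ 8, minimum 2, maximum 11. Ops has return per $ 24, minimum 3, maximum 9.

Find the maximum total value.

1232

Meeting every minimum uses 3+1+1+1+0+2+3 = 11 $, leaving 52.
Highest return per $ first: Design 27 > Ops 24 > Marketing 23 > R&D 18 > Sales 10 > Facilities 8 > Security 2.
Give Design 13 more to hit its cap of 16 — 39 left.
Give Ops 6 more to hit its cap of 9 — 33 left.
Marketing takes 9 more to reach its cap of 10 — 24 left.
R&D: +11 to 12 (cap) — 13 left.
Sales takes 4 more to reach its cap of 5 — 9 left.
Give Facilities 9 more to hit its cap of 11 — 0 left.
Total = 27×16 + 23×10 + 10×5 + 18×12 + 8×11 + 24×9 = 1232.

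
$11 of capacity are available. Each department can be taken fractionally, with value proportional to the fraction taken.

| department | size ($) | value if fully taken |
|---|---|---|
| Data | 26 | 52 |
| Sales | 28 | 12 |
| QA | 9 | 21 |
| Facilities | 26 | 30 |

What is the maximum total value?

25

Sort by value density: QA 21/9≈2.33, Data 52/26≈2, Facilities 30/26≈1.15, Sales 12/28≈0.429.
All 9 $ of QA fit (value 21) ; 2 remain.
2 $ left: a 2/26 share of Data gives 52×2/26 = 4.
Total value = 25.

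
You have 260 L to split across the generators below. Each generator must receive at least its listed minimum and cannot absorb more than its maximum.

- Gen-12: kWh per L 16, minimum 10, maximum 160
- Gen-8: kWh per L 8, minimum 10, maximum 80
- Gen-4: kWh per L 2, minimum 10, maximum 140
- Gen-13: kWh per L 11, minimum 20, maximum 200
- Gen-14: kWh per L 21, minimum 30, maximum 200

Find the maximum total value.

4840

Meeting every minimum uses 10+10+10+20+30 = 80 L, leaving 180.
Rank by kWh per L: Gen-14 21 > Gen-12 16 > Gen-13 11 > Gen-8 8 > Gen-4 2.
Give Gen-14 170 more to hit its cap of 200 → 10 left.
Gen-12: +10 (room for 150) → 20. Pool exhausted.
Total = 16×20 + 8×10 + 2×10 + 11×20 + 21×200 = 4840.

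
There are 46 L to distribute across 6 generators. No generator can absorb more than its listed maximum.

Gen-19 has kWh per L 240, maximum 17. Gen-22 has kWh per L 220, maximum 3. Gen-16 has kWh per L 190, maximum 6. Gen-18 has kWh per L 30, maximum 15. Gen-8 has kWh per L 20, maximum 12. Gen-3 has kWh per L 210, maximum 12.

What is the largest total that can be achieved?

Order the generators by kWh per L: Gen-19 240 > Gen-22 220 > Gen-3 210 > Gen-16 190 > Gen-18 30 > Gen-8 20.
Give Gen-19 17 to hit its cap of 17 → 29 left.
Gen-22 takes 3 to reach its cap of 3 → 26 left.
Give Gen-3 12 to hit its cap of 12 → 14 left.
Gen-16 takes 6 to reach its cap of 6 → 8 left.
Gen-18: +8 (room for 15) → 8. Pool exhausted.
Total = 240×17 + 220×3 + 190×6 + 30×8 + 210×12 = 8640.

8640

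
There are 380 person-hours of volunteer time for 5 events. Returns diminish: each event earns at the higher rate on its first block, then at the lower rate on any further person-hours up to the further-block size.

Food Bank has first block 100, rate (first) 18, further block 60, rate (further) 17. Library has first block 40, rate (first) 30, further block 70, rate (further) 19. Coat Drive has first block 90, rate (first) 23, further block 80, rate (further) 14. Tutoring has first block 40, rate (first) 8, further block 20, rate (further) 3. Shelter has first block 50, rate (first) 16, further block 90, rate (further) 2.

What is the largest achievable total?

7740

Rank every tier by rate: Library/T1 30 > Coat Drive/T1 23 > Library/T2 19 > Food Bank/T1 18 > Food Bank/T2 17 > Shelter/T1 16 > Coat Drive/T2 14 > Tutoring/T1 8 > Tutoring/T2 3 > Shelter/T2 2.
Fill Library T1 block (40 at 30) — 340 left.
Fill Coat Drive T1 block (90 at 23) — 250 left.
Library/T2 (19): +70 — 180 left.
Food Bank T1 at 18: fill all 100 — 80 left.
Food Bank/T2 (17): +60 — 20 left.
Shelter T1 at 16: only 20 left, fill 20.
Total = 30×40 + 23×90 + 19×70 + 18×100 + 17×60 + 16×20 = 7740.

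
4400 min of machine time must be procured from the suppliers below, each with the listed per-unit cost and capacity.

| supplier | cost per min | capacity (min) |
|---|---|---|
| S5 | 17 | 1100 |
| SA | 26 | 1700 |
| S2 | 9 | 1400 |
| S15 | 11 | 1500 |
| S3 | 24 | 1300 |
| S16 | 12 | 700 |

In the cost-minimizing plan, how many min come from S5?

Fill from the cheapest supplier first.
S2 at 9: take all 1400 min ; 3000 still needed.
S15 at 11: take all 1500 min ; 1500 still needed.
S16 (12): use full 700 ; 800 min to go.
S5 (17): take the remaining 800 ; done.
S3, SA: unused.

800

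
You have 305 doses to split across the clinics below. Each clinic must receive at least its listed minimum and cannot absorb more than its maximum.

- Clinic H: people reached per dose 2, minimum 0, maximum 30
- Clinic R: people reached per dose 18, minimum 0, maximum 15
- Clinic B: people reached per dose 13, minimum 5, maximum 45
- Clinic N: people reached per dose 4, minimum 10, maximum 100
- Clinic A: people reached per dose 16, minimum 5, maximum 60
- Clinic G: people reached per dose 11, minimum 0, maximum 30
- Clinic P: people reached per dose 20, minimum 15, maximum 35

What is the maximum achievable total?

3285

Meeting every minimum uses 0+0+5+10+5+0+15 = 35 doses, leaving 270.
Highest people reached per dose first: Clinic P 20 > Clinic R 18 > Clinic A 16 > Clinic B 13 > Clinic G 11 > Clinic N 4 > Clinic H 2.
Clinic P: +20 to 35 (cap) — 250 left.
Clinic R takes 15 more to reach its cap of 15 — 235 left.
Clinic A: +55 to 60 (cap) — 180 left.
Clinic B: +40 to 45 (cap) — 140 left.
Give Clinic G 30 more to hit its cap of 30 — 110 left.
Give Clinic N 90 more to hit its cap of 100 — 20 left.
Only 20 left; Clinic H takes them to reach 20.
Total = 2×20 + 18×15 + 13×45 + 4×100 + 16×60 + 11×30 + 20×35 = 3285.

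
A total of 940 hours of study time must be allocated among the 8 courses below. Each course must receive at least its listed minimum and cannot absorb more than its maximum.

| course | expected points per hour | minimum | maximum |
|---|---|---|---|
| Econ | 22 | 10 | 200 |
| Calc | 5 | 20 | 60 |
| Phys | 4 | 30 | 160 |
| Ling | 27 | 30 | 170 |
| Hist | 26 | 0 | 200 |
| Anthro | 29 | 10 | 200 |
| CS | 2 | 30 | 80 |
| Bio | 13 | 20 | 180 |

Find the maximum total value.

21440

Meeting every minimum uses 10+20+30+30+0+10+30+20 = 150 hours, leaving 790.
Order the courses by expected points per hour: Anthro 29 > Ling 27 > Hist 26 > Econ 22 > Bio 13 > Calc 5 > Phys 4 > CS 2.
Give Anthro 190 more to hit its cap of 200 → 600 left.
Ling takes 140 more to reach its cap of 170 → 460 left.
Hist: +200 to 200 (cap) → 260 left.
Give Econ 190 more to hit its cap of 200 → 70 left.
Bio: +70 (room for 160) → 90. Pool exhausted.
Total = 22×200 + 5×20 + 4×30 + 27×170 + 26×200 + 29×200 + 2×30 + 13×90 = 21440.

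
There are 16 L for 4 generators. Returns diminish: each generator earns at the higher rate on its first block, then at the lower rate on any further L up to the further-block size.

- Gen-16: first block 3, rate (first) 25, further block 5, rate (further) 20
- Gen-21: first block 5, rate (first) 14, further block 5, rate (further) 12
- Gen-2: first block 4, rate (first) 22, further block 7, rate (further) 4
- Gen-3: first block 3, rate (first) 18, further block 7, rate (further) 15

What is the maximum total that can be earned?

332

Order all 8 blocks by rate: Gen-16/tier1 25 > Gen-2/tier1 22 > Gen-16/tier2 20 > Gen-3/tier1 18 > Gen-3/tier2 15 > Gen-21/tier1 14 > Gen-21/tier2 12 > Gen-2/tier2 4.
Gen-16/tier1 (25): +3 ; 13 left.
Gen-2 tier1 at 22: fill all 4 ; 9 left.
Fill Gen-16 tier2 block (5 at 20) ; 4 left.
Gen-3 tier1 at 18: fill all 3 ; 1 left.
Gen-3 tier2 at 15: only 1 left, fill 1.
Total = 25×3 + 22×4 + 20×5 + 18×3 + 15×1 = 332.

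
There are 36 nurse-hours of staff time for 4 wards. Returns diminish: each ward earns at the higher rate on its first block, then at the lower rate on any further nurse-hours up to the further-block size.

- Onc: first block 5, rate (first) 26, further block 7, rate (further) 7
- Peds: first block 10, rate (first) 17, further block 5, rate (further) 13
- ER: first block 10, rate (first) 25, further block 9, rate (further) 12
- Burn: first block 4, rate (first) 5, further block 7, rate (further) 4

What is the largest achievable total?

Rank every tier by rate: Onc/T1 26 > ER/T1 25 > Peds/T1 17 > Peds/T2 13 > ER/T2 12 > Onc/T2 7 > Burn/T1 5 > Burn/T2 4.
Onc/T1 (26): +5 → 31 left.
ER/T1 (25): +10 → 21 left.
Fill Peds T1 block (10 at 17) → 11 left.
Peds/T2 (13): +5 → 6 left.
ER T2 at 12: only 6 left, fill 6.
Total = 26×5 + 25×10 + 17×10 + 13×5 + 12×6 = 687.

687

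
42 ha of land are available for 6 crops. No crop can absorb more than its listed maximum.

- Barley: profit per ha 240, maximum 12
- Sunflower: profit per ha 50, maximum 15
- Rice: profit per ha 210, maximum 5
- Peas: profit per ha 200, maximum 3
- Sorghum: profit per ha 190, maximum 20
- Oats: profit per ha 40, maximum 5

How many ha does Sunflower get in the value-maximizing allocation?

Order the crops by profit per ha: Barley 240 > Rice 210 > Peas 200 > Sorghum 190 > Sunflower 50 > Oats 40.
Barley: +12 to 12 (cap) — 30 left.
Rice takes 5 to reach its cap of 5 — 25 left.
Give Peas 3 to hit its cap of 3 — 22 left.
Give Sorghum 20 to hit its cap of 20 — 2 left.
Sunflower: +2 (room for 15) → 2. Pool exhausted.

2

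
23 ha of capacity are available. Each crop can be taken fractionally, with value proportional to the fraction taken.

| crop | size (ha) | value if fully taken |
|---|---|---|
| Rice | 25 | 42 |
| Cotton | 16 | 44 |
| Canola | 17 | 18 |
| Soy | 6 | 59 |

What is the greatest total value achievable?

Sort by value density: Soy 59/6≈9.83, Cotton 44/16≈2.75, Rice 42/25≈1.68, Canola 18/17≈1.06.
Soy: take in full, 6 ha for value 59 — 17 left.
All 16 ha of Cotton fit (value 44) — 1 remain.
Fill the last 1 ha with part of Rice: 1/25 of it earns 1.68.
Total value = 104.68.

104.68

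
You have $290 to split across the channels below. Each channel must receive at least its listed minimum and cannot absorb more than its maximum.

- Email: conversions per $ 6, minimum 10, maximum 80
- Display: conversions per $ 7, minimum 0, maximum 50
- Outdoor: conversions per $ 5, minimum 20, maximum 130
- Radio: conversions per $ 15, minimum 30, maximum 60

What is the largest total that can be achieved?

Meeting every minimum uses 10+0+20+30 = 60 $, leaving 230.
Highest conversions per $ first: Radio 15 > Display 7 > Email 6 > Outdoor 5.
Give Radio 30 more to hit its cap of 60 — 200 left.
Display: +50 to 50 (cap) — 150 left.
Give Email 70 more to hit its cap of 80 — 80 left.
Only 80 left; Outdoor takes them to reach 100.
Total = 6×80 + 7×50 + 5×100 + 15×60 = 2230.

2230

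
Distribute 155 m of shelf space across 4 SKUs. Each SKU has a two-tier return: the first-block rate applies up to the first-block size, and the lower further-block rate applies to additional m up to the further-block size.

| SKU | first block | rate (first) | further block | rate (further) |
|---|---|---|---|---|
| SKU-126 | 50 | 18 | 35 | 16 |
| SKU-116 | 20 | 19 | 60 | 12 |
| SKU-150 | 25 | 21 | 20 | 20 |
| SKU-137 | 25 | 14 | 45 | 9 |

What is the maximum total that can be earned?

2835

Order all 8 blocks by rate: SKU-150/first 21 > SKU-150/second 20 > SKU-116/first 19 > SKU-126/first 18 > SKU-126/second 16 > SKU-137/first 14 > SKU-116/second 12 > SKU-137/second 9.
SKU-150/first (21): +25 — 130 left.
Fill SKU-150 second block (20 at 20) — 110 left.
SKU-116/first (19): +20 — 90 left.
SKU-126/first (18): +50 — 40 left.
SKU-126 second at 16: fill all 35 — 5 left.
SKU-137/first: +5 of 25 at 14; pool empty.
Total = 21×25 + 20×20 + 19×20 + 18×50 + 16×35 + 14×5 = 2835.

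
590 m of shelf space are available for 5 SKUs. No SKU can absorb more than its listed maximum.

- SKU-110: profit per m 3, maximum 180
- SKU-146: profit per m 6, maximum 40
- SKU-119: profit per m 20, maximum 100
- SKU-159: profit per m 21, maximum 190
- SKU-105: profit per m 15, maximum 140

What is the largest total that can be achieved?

8690

Order the SKUs by profit per m: SKU-159 21 > SKU-119 20 > SKU-105 15 > SKU-146 6 > SKU-110 3.
SKU-159 takes 190 to reach its cap of 190 ; 400 left.
SKU-119 takes 100 to reach its cap of 100 ; 300 left.
Give SKU-105 140 to hit its cap of 140 ; 160 left.
Give SKU-146 40 to hit its cap of 40 ; 120 left.
SKU-110: +120 (room for 180) → 120. Pool exhausted.
Total = 3×120 + 6×40 + 20×100 + 21×190 + 15×140 = 8690.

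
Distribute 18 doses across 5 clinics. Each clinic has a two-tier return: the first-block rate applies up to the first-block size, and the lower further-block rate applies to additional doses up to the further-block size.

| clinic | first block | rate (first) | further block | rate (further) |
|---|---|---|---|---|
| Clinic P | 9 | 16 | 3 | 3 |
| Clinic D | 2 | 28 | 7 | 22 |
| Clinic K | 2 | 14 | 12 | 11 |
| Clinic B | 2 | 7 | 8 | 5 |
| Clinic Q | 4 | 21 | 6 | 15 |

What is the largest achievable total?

374

Order all 10 blocks by rate: Clinic D/T1 28 > Clinic D/T2 22 > Clinic Q/T1 21 > Clinic P/T1 16 > Clinic Q/T2 15 > Clinic K/T1 14 > Clinic K/T2 11 > Clinic B/T1 7 > Clinic B/T2 5 > Clinic P/T2 3.
Clinic D T1 at 28: fill all 2 — 16 left.
Clinic D/T2 (22): +7 — 9 left.
Fill Clinic Q T1 block (4 at 21) — 5 left.
5 remain; put them into Clinic P T1 at 16.
Total = 28×2 + 22×7 + 21×4 + 16×5 = 374.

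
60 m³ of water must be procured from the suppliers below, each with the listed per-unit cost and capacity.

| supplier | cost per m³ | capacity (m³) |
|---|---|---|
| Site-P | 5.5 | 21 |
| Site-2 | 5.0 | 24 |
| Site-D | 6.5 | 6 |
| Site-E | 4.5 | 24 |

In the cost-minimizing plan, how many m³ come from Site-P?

12

Cheapest first:
Site-E (4.5): use full 24 — 36 m³ to go.
Take 24 from Site-2 at 5.0 — need 12 more.
Take 12 from Site-P at 5.5 to finish.
Site-D: unused.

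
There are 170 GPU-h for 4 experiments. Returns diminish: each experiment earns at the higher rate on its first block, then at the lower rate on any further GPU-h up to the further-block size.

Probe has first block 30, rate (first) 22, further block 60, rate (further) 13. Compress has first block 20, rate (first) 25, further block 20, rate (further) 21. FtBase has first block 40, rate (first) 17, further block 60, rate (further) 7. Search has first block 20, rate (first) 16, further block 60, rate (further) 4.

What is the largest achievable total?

3100

Treat each block as its own option and order by rate: Compress/first 25 > Probe/first 22 > Compress/second 21 > FtBase/first 17 > Search/first 16 > Probe/second 13 > FtBase/second 7 > Search/second 4.
Fill Compress first block (20 at 25) → 150 left.
Probe first at 22: fill all 30 → 120 left.
Compress second at 21: fill all 20 → 100 left.
FtBase/first (17): +40 → 60 left.
Search/first (16): +20 → 40 left.
Probe second at 13: only 40 left, fill 40.
Total = 25×20 + 22×30 + 21×20 + 17×40 + 16×20 + 13×40 = 3100.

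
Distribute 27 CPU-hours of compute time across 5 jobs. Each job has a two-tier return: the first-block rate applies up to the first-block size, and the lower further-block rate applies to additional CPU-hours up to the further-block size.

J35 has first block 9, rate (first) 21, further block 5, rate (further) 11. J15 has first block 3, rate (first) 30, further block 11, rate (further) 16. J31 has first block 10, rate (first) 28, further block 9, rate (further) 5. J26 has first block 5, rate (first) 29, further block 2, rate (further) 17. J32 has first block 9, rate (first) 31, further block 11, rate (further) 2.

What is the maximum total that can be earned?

794

Treat each block as its own option and order by rate: J32/T1 31 > J15/T1 30 > J26/T1 29 > J31/T1 28 > J35/T1 21 > J26/T2 17 > J15/T2 16 > J35/T2 11 > J31/T2 5 > J32/T2 2.
J32 T1 at 31: fill all 9 ; 18 left.
J15/T1 (30): +3 ; 15 left.
J26 T1 at 29: fill all 5 ; 10 left.
J31 T1 at 28: fill all 10 ; 0 left.
Total = 31×9 + 30×3 + 29×5 + 28×10 = 794.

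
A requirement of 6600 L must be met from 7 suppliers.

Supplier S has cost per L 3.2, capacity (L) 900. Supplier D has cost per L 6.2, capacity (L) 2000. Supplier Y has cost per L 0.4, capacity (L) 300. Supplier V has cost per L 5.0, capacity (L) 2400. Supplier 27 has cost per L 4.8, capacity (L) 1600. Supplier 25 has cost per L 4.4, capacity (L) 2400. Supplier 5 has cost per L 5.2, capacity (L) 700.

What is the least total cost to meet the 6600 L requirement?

28240

Fill from the cheapest supplier first.
Supplier Y (0.4): use full 300 — 6300 L to go.
Supplier S at 3.2: take all 900 L — 5400 still needed.
Supplier 25 at 4.4: take all 2400 L — 3000 still needed.
Take 1600 from Supplier 27 at 4.8 — need 1400 more.
Supplier V (5.0): take the remaining 1400 — done.
Supplier 5, Supplier D: unused.
Cost = 300×0.4 + 900×3.2 + 2400×4.4 + 1600×4.8 + 1400×5.0 = 28240.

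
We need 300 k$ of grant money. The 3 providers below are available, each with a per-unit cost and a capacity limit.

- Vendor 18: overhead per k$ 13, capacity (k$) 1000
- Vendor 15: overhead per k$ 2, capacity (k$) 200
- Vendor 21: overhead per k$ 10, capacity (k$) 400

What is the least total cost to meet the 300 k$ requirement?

1400

Cheapest first:
Vendor 15 (2): use full 200 — 100 k$ to go.
Vendor 21 at 10: take 100 of its 400 — requirement met.
Vendor 18: unused.
Cost = 200×2 + 100×10 = 1400.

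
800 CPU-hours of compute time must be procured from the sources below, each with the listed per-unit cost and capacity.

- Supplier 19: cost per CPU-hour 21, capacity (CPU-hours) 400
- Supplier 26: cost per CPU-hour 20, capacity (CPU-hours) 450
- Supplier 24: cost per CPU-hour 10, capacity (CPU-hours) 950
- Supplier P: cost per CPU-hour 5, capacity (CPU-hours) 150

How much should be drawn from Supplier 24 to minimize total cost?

650

Use sources in increasing cost order.
Supplier P (5): use full 150 ; 650 CPU-hours to go.
Supplier 24 (10): take the remaining 650 ; done.
Supplier 26, Supplier 19: unused.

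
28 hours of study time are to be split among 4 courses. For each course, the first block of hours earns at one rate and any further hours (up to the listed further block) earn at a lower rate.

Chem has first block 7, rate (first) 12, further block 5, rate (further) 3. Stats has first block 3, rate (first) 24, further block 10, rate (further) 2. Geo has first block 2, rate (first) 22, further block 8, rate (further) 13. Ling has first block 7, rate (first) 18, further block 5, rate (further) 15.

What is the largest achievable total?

Order all 8 blocks by rate: Stats/T1 24 > Geo/T1 22 > Ling/T1 18 > Ling/T2 15 > Geo/T2 13 > Chem/T1 12 > Chem/T2 3 > Stats/T2 2.
Stats/T1 (24): +3 — 25 left.
Geo T1 at 22: fill all 2 — 23 left.
Fill Ling T1 block (7 at 18) — 16 left.
Fill Ling T2 block (5 at 15) — 11 left.
Geo T2 at 13: fill all 8 — 3 left.
Chem/T1: +3 of 7 at 12; pool empty.
Total = 24×3 + 22×2 + 18×7 + 15×5 + 13×8 + 12×3 = 457.

457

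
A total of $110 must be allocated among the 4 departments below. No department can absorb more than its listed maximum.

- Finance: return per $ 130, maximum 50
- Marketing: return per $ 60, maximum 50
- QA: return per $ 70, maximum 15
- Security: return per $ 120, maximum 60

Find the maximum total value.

Highest return per $ first: Finance 130 > Security 120 > QA 70 > Marketing 60.
Finance takes 50 to reach its cap of 50 → 60 left.
Security takes 60 to reach its cap of 60 → 0 left.
Total = 130×50 + 120×60 = 13700.

13700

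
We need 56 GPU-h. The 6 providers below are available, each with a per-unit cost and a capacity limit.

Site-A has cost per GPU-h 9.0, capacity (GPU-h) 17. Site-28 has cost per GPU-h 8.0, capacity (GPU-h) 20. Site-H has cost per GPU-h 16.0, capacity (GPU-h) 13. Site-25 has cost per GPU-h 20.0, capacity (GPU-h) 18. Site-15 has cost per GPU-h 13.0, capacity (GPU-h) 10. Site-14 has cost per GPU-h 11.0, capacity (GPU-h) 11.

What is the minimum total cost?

Fill from the cheapest provider first.
Site-28 at 8.0: take all 20 GPU-h — 36 still needed.
Site-A at 9.0: take all 17 GPU-h — 19 still needed.
Site-14 at 11.0: take all 11 GPU-h — 8 still needed.
Site-15 (13.0): take the remaining 8 — done.
Site-H, Site-25: unused.
Cost = 20×8.0 + 17×9.0 + 11×11.0 + 8×13.0 = 538.

538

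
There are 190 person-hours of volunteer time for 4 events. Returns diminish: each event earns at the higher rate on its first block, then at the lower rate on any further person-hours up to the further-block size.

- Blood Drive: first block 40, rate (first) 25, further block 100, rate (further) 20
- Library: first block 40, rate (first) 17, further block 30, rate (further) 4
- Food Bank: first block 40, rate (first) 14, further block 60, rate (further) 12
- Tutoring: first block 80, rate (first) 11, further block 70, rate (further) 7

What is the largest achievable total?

Rank every tier by rate: Blood Drive/tier1 25 > Blood Drive/tier2 20 > Library/tier1 17 > Food Bank/tier1 14 > Food Bank/tier2 12 > Tutoring/tier1 11 > Tutoring/tier2 7 > Library/tier2 4.
Fill Blood Drive tier1 block (40 at 25) — 150 left.
Blood Drive tier2 at 20: fill all 100 — 50 left.
Fill Library tier1 block (40 at 17) — 10 left.
Food Bank tier1 at 14: only 10 left, fill 10.
Total = 25×40 + 20×100 + 17×40 + 14×10 = 3820.

3820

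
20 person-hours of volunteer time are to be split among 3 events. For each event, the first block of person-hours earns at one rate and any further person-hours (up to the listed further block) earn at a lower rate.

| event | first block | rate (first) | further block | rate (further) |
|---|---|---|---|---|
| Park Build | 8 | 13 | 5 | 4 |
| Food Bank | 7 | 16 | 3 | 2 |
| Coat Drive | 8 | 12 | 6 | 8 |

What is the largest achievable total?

276

Rank every tier by rate: Food Bank/tier1 16 > Park Build/tier1 13 > Coat Drive/tier1 12 > Coat Drive/tier2 8 > Park Build/tier2 4 > Food Bank/tier2 2.
Food Bank/tier1 (16): +7 — 13 left.
Fill Park Build tier1 block (8 at 13) — 5 left.
5 remain; put them into Coat Drive tier1 at 12.
Total = 16×7 + 13×8 + 12×5 = 276.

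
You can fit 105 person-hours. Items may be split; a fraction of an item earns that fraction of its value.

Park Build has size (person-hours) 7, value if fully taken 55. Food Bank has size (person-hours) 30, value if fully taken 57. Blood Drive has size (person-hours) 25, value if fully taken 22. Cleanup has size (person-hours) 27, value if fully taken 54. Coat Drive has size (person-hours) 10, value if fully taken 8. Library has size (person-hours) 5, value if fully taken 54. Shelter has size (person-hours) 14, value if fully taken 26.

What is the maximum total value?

265.36

Rank by value-to-size ratio: Library 54/5≈10.8, Park Build 55/7≈7.86, Cleanup 54/27≈2, Food Bank 57/30≈1.9, Shelter 26/14≈1.86, Blood Drive 22/25≈0.88, Coat Drive 8/10≈0.8.
Library: take in full, 5 person-hours for value 54 ; 100 left.
Park Build: take in full, 7 person-hours for value 55 ; 93 left.
Take all of Cleanup (27 person-hours, value 54) ; 66 person-hours left.
Food Bank: take in full, 30 person-hours for value 57 ; 36 left.
Take all of Shelter (14 person-hours, value 26) ; 22 person-hours left.
22 person-hours left: a 22/25 share of Blood Drive gives 22×22/25 = 19.36.
Total value = 265.36.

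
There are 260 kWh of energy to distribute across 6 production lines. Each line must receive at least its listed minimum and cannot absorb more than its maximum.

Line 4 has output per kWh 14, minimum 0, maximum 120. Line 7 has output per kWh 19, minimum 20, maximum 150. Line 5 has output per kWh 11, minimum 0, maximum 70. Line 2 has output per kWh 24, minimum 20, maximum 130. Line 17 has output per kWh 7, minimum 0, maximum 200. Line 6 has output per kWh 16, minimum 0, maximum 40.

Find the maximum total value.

5590

Meeting every minimum uses 0+20+0+20+0+0 = 40 kWh, leaving 220.
Rank by output per kWh: Line 2 24 > Line 7 19 > Line 6 16 > Line 4 14 > Line 5 11 > Line 17 7.
Line 2 takes 110 more to reach its cap of 130 → 110 left.
Line 7: +110 (room for 130) → 130. Pool exhausted.
Total = 19×130 + 24×130 = 5590.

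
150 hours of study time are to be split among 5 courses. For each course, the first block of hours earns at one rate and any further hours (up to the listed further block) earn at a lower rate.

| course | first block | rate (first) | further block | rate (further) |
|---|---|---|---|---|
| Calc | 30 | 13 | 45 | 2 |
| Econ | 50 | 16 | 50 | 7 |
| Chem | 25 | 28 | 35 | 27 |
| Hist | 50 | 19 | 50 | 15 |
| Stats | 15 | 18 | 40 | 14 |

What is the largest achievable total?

3265

Order all 10 blocks by rate: Chem/tier1 28 > Chem/tier2 27 > Hist/tier1 19 > Stats/tier1 18 > Econ/tier1 16 > Hist/tier2 15 > Stats/tier2 14 > Calc/tier1 13 > Econ/tier2 7 > Calc/tier2 2.
Fill Chem tier1 block (25 at 28) ; 125 left.
Chem/tier2 (27): +35 ; 90 left.
Fill Hist tier1 block (50 at 19) ; 40 left.
Fill Stats tier1 block (15 at 18) ; 25 left.
25 remain; put them into Econ tier1 at 16.
Total = 28×25 + 27×35 + 19×50 + 18×15 + 16×25 = 3265.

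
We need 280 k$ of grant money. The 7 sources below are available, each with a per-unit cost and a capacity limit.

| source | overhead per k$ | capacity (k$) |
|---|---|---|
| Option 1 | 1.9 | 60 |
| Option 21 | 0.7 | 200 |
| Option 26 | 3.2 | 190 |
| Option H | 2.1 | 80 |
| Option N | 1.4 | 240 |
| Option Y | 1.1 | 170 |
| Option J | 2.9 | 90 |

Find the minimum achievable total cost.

Fill from the cheapest source first.
Option 21 at 0.7: take all 200 k$ → 80 still needed.
Option Y (1.1): take the remaining 80 → done.
Option N, Option 1, Option H, Option J, Option 26: unused.
Cost = 200×0.7 + 80×1.1 = 228.

228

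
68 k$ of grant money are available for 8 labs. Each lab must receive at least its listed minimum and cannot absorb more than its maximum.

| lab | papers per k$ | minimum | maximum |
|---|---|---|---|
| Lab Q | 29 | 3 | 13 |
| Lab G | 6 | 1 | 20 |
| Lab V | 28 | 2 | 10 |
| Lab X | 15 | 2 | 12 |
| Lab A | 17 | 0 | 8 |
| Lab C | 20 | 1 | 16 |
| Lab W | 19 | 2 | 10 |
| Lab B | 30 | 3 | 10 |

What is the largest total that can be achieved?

1605

Meeting every minimum uses 3+1+2+2+0+1+2+3 = 14 k$, leaving 54.
Rank by papers per k$: Lab B 30 > Lab Q 29 > Lab V 28 > Lab C 20 > Lab W 19 > Lab A 17 > Lab X 15 > Lab G 6.
Give Lab B 7 more to hit its cap of 10 — 47 left.
Lab Q: +10 to 13 (cap) — 37 left.
Lab V: +8 to 10 (cap) — 29 left.
Lab C takes 15 more to reach its cap of 16 — 14 left.
Give Lab W 8 more to hit its cap of 10 — 6 left.
Lab A has room for 8 more but only 6 remain, so it gets 6.
Total = 29×13 + 6×1 + 28×10 + 15×2 + 17×6 + 20×16 + 19×10 + 30×10 = 1605.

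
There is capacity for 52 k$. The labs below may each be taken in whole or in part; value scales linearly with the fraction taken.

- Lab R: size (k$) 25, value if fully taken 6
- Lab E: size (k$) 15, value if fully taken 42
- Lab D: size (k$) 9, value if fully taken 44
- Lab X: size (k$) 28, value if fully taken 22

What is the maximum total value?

108

Rank by value-to-size ratio: Lab D 44/9≈4.89, Lab E 42/15≈2.8, Lab X 22/28≈0.786, Lab R 6/25≈0.24.
Take all of Lab D (9 k$, value 44) ; 43 k$ left.
Lab E: take in full, 15 k$ for value 42 ; 28 left.
All 28 k$ of Lab X fit (value 22) ; 0 remain.
Total value = 108.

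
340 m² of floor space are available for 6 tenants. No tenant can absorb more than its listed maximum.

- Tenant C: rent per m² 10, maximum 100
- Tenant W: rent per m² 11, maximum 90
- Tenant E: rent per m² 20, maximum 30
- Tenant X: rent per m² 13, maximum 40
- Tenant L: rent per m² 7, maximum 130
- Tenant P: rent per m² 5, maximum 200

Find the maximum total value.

Order the tenants by rent per m²: Tenant E 20 > Tenant X 13 > Tenant W 11 > Tenant C 10 > Tenant L 7 > Tenant P 5.
Tenant E: +30 to 30 (cap) — 310 left.
Give Tenant X 40 to hit its cap of 40 — 270 left.
Tenant W takes 90 to reach its cap of 90 — 180 left.
Tenant C: +100 to 100 (cap) — 80 left.
Tenant L: +80 (room for 130) → 80. Pool exhausted.
Total = 10×100 + 11×90 + 20×30 + 13×40 + 7×80 = 3670.

3670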